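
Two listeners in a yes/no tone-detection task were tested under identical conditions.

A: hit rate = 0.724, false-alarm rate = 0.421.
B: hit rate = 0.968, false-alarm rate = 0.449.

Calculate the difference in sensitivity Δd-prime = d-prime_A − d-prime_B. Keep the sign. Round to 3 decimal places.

A: z(0.724) = 0.5948, z(0.421) = -0.1993, d' = 0.7941
B: z(0.968) = 1.8522, z(0.449) = -0.1282, d' = 1.9804
Δd' = d'_A − d'_B = 0.7941 − 1.9804 = -1.1863
B has the higher sensitivity.

Δd-prime = -1.186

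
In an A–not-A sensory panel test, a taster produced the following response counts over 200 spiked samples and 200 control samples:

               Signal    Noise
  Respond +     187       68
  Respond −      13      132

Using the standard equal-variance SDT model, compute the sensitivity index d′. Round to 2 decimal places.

H = 187/200 = 0.9350
FA = 68/200 = 0.3400
z(H) = 1.5141
z(FA) = -0.4125
d' = z(H) − z(FA) = 1.5141 − (-0.4125) = 1.9266

d′ = 1.93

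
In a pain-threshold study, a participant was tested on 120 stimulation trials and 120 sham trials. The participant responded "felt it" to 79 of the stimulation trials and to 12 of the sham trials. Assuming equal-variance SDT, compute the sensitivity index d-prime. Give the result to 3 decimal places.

d-prime = 1.689

H = 79/120 = 0.6583
FA = 12/120 = 0.1000
z(H) = z(0.6583) = 0.4078
z(FA) = z(0.1000) = -1.2816
d' = z(H) − z(FA) = 0.4078 − (-1.2816) = 1.6894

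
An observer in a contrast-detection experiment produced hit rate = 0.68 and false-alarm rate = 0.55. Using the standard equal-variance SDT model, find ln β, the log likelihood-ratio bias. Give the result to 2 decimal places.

ln β = -0.10

z(H) = z(0.68) = 0.468
z(FA) = z(0.55) = 0.126
ln β = −½·[z(H)² − z(FA)²] = −0.5 × (0.219 − 0.016) = -0.1015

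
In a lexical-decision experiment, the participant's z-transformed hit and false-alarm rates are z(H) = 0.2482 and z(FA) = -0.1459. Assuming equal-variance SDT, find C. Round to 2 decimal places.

C = -0.05

c = −½·[z(H) + z(FA)] = −½·(0.2482 + (-0.1459)) = -0.05115
c < 0: the participant has a liberal response bias.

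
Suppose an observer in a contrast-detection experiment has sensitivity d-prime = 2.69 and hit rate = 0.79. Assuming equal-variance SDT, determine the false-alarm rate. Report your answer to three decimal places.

z(hit rate) = z(0.79) = 0.8064
z(FA) = z(H) − d' = 0.8064 − 2.69 = -1.8836
false-alarm rate = Φ(-1.8836) = 0.0298

false-alarm rate = 0.030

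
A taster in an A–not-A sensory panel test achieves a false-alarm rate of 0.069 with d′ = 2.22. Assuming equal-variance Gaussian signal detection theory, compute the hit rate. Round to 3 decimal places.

z(false-alarm rate) = z(0.069) = -1.4833
z(H) = z(FA) + d' = -1.4833 + 2.22 = 0.7367
hit rate = Φ(0.7367) = 0.7693

hit rate = 0.769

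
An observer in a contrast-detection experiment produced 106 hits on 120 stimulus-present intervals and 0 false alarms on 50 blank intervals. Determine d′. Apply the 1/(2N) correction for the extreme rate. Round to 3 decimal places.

The false-alarm rate is 0/50 = 0, so apply the 1/(2N) correction: FA → 1/(2·50) = 0.01000.
z(H) = z(0.88333) = 1.1918
z(FA) = z(0.01000) = -2.3263
d' = 1.1918 − (-2.3263) = 3.5181

d′ = 3.518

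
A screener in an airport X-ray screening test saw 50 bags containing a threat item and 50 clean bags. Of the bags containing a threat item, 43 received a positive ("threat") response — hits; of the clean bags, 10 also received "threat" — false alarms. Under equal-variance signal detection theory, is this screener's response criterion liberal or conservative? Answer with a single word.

liberal

z(H) = 1.080, z(FA) = -0.842
c = −½·(z(H) + z(FA)) = -0.119
c < 0 → liberal criterion (biased toward responding “yes”).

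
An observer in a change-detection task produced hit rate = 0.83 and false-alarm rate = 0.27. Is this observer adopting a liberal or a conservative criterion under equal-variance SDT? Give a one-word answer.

z(H) = 0.954, z(FA) = -0.613
c = −½·(z(H) + z(FA)) = -0.1705
c < 0 → liberal criterion (biased toward responding “yes”).

liberal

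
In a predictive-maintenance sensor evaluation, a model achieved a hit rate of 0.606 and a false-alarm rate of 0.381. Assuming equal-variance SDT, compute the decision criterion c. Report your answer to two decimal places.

c = 0.02

Φ⁻¹(H) = 0.269
Φ⁻¹(FA) = -0.303
c = −½·[z(H) + z(FA)] = −0.5 × (0.269 + (-0.303)) = 0.017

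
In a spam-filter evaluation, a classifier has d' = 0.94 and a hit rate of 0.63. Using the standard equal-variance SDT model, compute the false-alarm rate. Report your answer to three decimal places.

false-alarm rate = 0.272

z(hit rate) = z(0.63) = 0.3319
z(FA) = z(H) − d' = 0.3319 − 0.94 = -0.6081
false-alarm rate = Φ(-0.6081) = 0.2716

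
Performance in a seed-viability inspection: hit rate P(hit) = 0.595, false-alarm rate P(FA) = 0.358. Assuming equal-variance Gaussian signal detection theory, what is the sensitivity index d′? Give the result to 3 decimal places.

z(H) = 0.2404
z(FA) = -0.3638
d' = z(H) − z(FA) = 0.2404 − (-0.3638) = 0.6042

d′ = 0.604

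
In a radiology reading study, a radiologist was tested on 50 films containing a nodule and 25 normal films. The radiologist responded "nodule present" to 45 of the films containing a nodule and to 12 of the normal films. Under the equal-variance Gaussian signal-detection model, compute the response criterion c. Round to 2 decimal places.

H = 45/50 = 0.9000
FA = 12/25 = 0.4800
Φ⁻¹(H) = Φ⁻¹(0.9000) = 1.282
Φ⁻¹(FA) = Φ⁻¹(0.4800) = -0.050
c = −½·[z(H) + z(FA)] = −0.5 × (1.282 + (-0.050)) = -0.616

c = -0.62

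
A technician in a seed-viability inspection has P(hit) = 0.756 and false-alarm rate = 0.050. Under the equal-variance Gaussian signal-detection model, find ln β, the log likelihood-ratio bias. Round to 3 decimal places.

ln β = 1.112

z(H) = z(0.756) = 0.6935
z(FA) = z(0.050) = -1.6449
ln β = −½·[z(H)² − z(FA)²] = −0.5 × (0.4809 − 2.7057) = 1.1124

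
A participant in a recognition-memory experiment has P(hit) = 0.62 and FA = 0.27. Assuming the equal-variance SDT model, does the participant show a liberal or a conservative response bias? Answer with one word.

conservative

z(H) = 0.305, z(FA) = -0.613
c = −½·(z(H) + z(FA)) = 0.154
c > 0 → conservative criterion (biased toward responding “no”).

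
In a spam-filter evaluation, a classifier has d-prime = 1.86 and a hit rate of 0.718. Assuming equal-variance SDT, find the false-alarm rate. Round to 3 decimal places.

false-alarm rate = 0.100

z(hit rate) = z(0.718) = 0.5769
z(FA) = z(H) − d' = 0.5769 − 1.86 = -1.2831
false-alarm rate = Φ(-1.2831) = 0.0997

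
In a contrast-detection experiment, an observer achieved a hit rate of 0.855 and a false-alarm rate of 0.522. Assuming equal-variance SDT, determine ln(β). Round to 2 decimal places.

z(H) = z(0.855) = 1.058
z(FA) = z(0.522) = 0.055
ln β = −½·[z(H)² − z(FA)²] = −0.5 × (1.119 − 0.003) = -0.558

ln β = -0.56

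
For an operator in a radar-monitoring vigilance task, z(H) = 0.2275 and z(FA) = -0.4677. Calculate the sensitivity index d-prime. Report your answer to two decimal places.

d-prime = 0.70

d' = z(H) − z(FA) = 0.2275 − (-0.4677) = 0.6952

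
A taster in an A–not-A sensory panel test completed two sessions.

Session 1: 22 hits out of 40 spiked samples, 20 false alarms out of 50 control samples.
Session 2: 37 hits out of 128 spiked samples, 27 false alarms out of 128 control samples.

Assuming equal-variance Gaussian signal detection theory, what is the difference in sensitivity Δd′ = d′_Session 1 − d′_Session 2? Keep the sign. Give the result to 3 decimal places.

Δd′ = 0.132

Session 1: z(0.5500) = 0.1257, z(0.4000) = -0.2533, d' = 0.3790
Session 2: z(0.2891) = -0.5560, z(0.2109) = -0.8033, d' = 0.2473
Δd' = d'_Session 1 − d'_Session 2 = 0.3790 − 0.2473 = 0.1317
Session 1 has the higher sensitivity.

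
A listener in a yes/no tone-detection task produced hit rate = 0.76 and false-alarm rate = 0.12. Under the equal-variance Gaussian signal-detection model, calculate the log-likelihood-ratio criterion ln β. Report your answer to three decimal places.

z(0.76) = 0.7063, z(0.12) = -1.1750
ln β = −½·[z(H)² − z(FA)²] = −0.5 × (0.4989 − 1.3806) = 0.44085

ln β = 0.441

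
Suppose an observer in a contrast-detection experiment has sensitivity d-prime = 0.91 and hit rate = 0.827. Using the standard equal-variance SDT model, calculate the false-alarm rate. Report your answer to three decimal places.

false-alarm rate = 0.513

z(hit rate) = z(0.827) = 0.9424
z(FA) = z(H) − d' = 0.9424 − 0.91 = 0.0324
false-alarm rate = Φ(0.0324) = 0.5129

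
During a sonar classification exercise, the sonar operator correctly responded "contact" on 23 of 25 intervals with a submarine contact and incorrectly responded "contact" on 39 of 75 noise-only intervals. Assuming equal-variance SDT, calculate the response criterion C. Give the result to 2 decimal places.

H = 23/25 = 0.9200
FA = 39/75 = 0.5200
z(0.9200) = 1.405, z(0.5200) = 0.050
c = −½·[z(H) + z(FA)] = −0.5 × (1.405 + 0.050) = -0.7275

C = -0.73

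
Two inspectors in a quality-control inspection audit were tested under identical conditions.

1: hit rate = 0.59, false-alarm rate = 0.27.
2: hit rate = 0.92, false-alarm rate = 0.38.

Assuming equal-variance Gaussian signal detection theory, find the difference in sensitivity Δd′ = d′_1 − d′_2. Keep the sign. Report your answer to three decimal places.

1: z(0.59) = 0.2275, z(0.27) = -0.6128, d' = 0.8403
2: z(0.92) = 1.4051, z(0.38) = -0.3055, d' = 1.7106
Δd' = d'_1 − d'_2 = 0.8403 − 1.7106 = -0.8703
2 has the higher sensitivity.

Δd′ = -0.870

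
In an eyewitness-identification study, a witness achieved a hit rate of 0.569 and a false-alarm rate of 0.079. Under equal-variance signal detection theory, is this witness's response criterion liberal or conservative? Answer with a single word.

z(H) = 0.174, z(FA) = -1.412
c = −½·(z(H) + z(FA)) = 0.619
c > 0 → conservative criterion (biased toward responding “no”).

conservative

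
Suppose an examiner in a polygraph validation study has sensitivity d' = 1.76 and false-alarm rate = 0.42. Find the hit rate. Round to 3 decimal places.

hit rate = 0.940

z(false-alarm rate) = z(0.42) = -0.2019
z(H) = z(FA) + d' = -0.2019 + 1.76 = 1.5581
hit rate = Φ(1.5581) = 0.9404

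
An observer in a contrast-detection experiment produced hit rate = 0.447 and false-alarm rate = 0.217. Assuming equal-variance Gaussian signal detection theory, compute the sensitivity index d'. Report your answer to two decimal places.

z(H) = -0.133
z(FA) = -0.782
d' = z(H) − z(FA) = -0.133 − (-0.782) = 0.649

d' = 0.65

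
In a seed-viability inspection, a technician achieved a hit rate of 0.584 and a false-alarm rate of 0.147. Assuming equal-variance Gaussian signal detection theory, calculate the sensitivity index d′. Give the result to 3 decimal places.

z(H) = 0.2121
z(FA) = -1.0494
d' = z(H) − z(FA) = 0.2121 − (-1.0494) = 1.2615

d′ = 1.262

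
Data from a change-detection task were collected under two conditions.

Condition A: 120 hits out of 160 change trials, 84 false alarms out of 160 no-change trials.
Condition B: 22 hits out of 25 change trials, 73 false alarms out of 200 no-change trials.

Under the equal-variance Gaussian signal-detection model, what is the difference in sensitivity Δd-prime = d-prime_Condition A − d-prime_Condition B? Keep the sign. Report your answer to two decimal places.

Condition A: z(0.7500) = 0.674, z(0.5250) = 0.063, d' = 0.611
Condition B: z(0.8800) = 1.175, z(0.3650) = -0.345, d' = 1.520
Δd' = d'_Condition A − d'_Condition B = 0.611 − 1.520 = -0.909
Condition B has the higher sensitivity.

Δd-prime = -0.91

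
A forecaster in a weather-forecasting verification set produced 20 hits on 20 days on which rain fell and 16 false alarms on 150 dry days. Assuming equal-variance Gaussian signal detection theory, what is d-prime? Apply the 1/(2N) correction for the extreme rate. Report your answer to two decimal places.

The hit rate is 20/20 = 1, so apply the 1/(2N) correction: H → 1 − 1/(2·20) = 0.97500.
z(H) = z(0.97500) = 1.960
z(FA) = z(0.10667) = -1.244
d' = 1.960 − (-1.244) = 3.204

d-prime = 3.20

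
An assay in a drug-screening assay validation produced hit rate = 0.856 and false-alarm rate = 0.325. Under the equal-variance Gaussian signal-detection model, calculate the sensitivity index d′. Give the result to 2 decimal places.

d′ = 1.52

z(H) = 1.0625
z(FA) = -0.4538
d' = z(H) − z(FA) = 1.0625 − (-0.4538) = 1.5163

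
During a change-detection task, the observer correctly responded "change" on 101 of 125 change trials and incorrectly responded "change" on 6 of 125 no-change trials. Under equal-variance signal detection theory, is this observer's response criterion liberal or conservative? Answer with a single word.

conservative

z(H) = 0.871, z(FA) = -1.665
c = −½·(z(H) + z(FA)) = 0.397
c > 0 → conservative criterion (biased toward responding “no”).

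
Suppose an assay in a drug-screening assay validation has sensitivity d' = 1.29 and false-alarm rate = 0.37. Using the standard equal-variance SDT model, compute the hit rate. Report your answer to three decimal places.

z(false-alarm rate) = z(0.37) = -0.3319
z(H) = z(FA) + d' = -0.3319 + 1.29 = 0.9581
hit rate = Φ(0.9581) = 0.8310

hit rate = 0.831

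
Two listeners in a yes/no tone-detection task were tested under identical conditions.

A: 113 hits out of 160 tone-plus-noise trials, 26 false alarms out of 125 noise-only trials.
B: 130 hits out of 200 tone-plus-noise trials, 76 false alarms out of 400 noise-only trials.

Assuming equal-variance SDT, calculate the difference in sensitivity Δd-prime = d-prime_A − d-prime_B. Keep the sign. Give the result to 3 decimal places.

A: z(0.7063) = 0.5426, z(0.2080) = -0.8134, d' = 1.3560
B: z(0.6500) = 0.3853, z(0.1900) = -0.8779, d' = 1.2632
Δd' = d'_A − d'_B = 1.3560 − 1.2632 = 0.0928
A has the higher sensitivity.

Δd-prime = 0.093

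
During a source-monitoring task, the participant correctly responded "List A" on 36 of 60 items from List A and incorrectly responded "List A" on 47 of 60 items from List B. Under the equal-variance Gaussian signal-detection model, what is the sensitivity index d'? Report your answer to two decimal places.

H = 36/60 = 0.6000
FA = 47/60 = 0.7833
z(H) = z(0.6000) = 0.2533
z(FA) = z(0.7833) = 0.7834
d' = z(H) − z(FA) = 0.2533 − 0.7834 = -0.5301

d' = -0.53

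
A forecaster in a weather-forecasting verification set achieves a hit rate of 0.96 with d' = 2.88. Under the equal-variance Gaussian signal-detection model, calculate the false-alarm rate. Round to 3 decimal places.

false-alarm rate = 0.129

z(hit rate) = z(0.96) = 1.7507
z(FA) = z(H) − d' = 1.7507 − 2.88 = -1.1293
false-alarm rate = Φ(-1.1293) = 0.1294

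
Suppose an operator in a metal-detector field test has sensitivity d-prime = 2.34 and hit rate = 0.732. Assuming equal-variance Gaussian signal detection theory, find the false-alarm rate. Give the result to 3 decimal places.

z(hit rate) = z(0.732) = 0.6189
z(FA) = z(H) − d' = 0.6189 − 2.34 = -1.7211
false-alarm rate = Φ(-1.7211) = 0.0426

false-alarm rate = 0.043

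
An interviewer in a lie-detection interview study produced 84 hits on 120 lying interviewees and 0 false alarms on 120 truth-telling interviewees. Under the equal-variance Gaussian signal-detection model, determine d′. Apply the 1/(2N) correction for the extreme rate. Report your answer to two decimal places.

The false-alarm rate is 0/120 = 0, so apply the 1/(2N) correction: FA → 1/(2·120) = 0.00417.
z(H) = z(0.70000) = 0.524
z(FA) = z(0.00417) = -2.638
d' = 0.524 − (-2.638) = 3.162

d′ = 3.16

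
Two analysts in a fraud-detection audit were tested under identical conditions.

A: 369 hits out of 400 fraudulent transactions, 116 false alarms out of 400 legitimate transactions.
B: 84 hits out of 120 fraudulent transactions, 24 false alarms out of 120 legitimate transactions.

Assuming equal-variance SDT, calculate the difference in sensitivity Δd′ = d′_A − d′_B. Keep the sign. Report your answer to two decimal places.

Δd′ = 0.61

A: z(0.9225) = 1.422, z(0.2900) = -0.553, d' = 1.975
B: z(0.7000) = 0.524, z(0.2000) = -0.842, d' = 1.366
Δd' = d'_A − d'_B = 1.975 − 1.366 = 0.609
A has the higher sensitivity.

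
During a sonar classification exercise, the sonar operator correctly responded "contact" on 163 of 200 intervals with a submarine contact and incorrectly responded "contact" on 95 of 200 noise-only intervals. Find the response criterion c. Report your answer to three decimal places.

H = 163/200 = 0.8150
FA = 95/200 = 0.4750
z(H) = z(0.8150) = 0.8965
z(FA) = z(0.4750) = -0.0627
c = −½·[z(H) + z(FA)] = −0.5 × (0.8965 + (-0.0627)) = -0.4169
c < 0: the sonar operator has a liberal response bias.

c = -0.417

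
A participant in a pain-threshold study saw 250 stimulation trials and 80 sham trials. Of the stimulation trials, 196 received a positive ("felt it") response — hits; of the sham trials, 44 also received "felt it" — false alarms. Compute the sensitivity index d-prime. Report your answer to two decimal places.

d-prime = 0.66

H = 196/250 = 0.7840
FA = 44/80 = 0.5500
Φ⁻¹(0.7840) = 0.786, Φ⁻¹(0.5500) = 0.126
d' = z(H) − z(FA) = 0.786 − 0.126 = 0.660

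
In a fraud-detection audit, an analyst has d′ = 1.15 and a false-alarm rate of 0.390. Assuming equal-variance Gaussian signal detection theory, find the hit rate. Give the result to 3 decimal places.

z(false-alarm rate) = z(0.390) = -0.2793
z(H) = z(FA) + d' = -0.2793 + 1.15 = 0.8707
hit rate = Φ(0.8707) = 0.8080

hit rate = 0.808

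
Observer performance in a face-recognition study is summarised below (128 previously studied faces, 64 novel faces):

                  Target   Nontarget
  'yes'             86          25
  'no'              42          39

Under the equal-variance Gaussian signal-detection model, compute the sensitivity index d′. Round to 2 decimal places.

H = 86/128 = 0.6719
FA = 25/64 = 0.3906
Φ⁻¹(H) = 0.4452
Φ⁻¹(FA) = -0.2778
d' = z(H) − z(FA) = 0.4452 − (-0.2778) = 0.7230

d′ = 0.72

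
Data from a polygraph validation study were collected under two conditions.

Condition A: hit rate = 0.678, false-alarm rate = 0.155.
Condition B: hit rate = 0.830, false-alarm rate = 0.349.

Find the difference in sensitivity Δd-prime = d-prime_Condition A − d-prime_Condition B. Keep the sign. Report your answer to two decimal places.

Δd-prime = 0.14

Condition A: z(0.678) = 0.462, z(0.155) = -1.015, d' = 1.477
Condition B: z(0.830) = 0.954, z(0.349) = -0.388, d' = 1.342
Δd' = d'_Condition A − d'_Condition B = 1.477 − 1.342 = 0.135
Condition A has the higher sensitivity.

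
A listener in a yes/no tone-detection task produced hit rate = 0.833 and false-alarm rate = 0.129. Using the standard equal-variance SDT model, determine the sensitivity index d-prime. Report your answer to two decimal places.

z(H) = 0.966
z(FA) = -1.131
d' = z(H) − z(FA) = 0.966 − (-1.131) = 2.097

d-prime = 2.10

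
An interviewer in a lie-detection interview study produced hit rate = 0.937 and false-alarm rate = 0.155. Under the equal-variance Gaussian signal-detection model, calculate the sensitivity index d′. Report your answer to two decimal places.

Φ⁻¹(0.937) = 1.5301, Φ⁻¹(0.155) = -1.0152
d' = z(H) − z(FA) = 1.5301 − (-1.0152) = 2.5453

d′ = 2.55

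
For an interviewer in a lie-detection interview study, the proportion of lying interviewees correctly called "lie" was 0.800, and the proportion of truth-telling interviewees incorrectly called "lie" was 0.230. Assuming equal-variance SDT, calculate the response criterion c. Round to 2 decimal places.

Φ⁻¹(H) = Φ⁻¹(0.800) = 0.8416
Φ⁻¹(FA) = Φ⁻¹(0.230) = -0.7388
c = −½·[z(H) + z(FA)] = −0.5 × (0.8416 + (-0.7388)) = -0.0514
c < 0: the interviewer has a liberal response bias.

c = -0.05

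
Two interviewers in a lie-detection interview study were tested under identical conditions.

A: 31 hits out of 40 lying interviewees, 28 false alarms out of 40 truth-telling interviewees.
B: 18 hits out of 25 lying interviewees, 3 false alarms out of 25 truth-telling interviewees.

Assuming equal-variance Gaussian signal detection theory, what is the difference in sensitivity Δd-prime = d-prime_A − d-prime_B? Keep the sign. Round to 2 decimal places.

Δd-prime = -1.53

A: z(0.7750) = 0.755, z(0.7000) = 0.524, d' = 0.231
B: z(0.7200) = 0.583, z(0.1200) = -1.175, d' = 1.758
Δd' = d'_A − d'_B = 0.231 − 1.758 = -1.527
B has the higher sensitivity.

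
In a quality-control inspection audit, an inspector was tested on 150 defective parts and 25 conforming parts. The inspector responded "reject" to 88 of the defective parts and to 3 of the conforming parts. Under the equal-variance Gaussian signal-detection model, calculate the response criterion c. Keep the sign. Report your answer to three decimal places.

H = 88/150 = 0.5867
FA = 3/25 = 0.1200
Φ⁻¹(H) = 0.2191
Φ⁻¹(FA) = -1.1750
c = −½·[z(H) + z(FA)] = −0.5 × (0.2191 + (-1.1750)) = 0.47795
c > 0: the inspector has a conservative response bias.

c = 0.478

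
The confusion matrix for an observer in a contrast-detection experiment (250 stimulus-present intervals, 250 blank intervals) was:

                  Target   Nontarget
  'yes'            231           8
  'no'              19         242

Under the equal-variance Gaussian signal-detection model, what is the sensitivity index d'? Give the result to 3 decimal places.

d' = 3.285

H = 231/250 = 0.9240
FA = 8/250 = 0.0320
z(H) = z(0.9240) = 1.4325
z(FA) = z(0.0320) = -1.8522
d' = z(H) − z(FA) = 1.4325 − (-1.8522) = 3.2847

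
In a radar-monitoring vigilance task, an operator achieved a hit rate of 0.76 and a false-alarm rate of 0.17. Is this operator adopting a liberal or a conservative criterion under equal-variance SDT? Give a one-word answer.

z(H) = 0.706, z(FA) = -0.954
c = −½·(z(H) + z(FA)) = 0.124
c > 0 → conservative criterion (biased toward responding “no”).

conservative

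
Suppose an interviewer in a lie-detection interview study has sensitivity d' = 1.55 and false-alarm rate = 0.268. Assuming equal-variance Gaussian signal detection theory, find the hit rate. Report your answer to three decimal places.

z(false-alarm rate) = z(0.268) = -0.6189
z(H) = z(FA) + d' = -0.6189 + 1.55 = 0.9311
hit rate = Φ(0.9311) = 0.8241

hit rate = 0.824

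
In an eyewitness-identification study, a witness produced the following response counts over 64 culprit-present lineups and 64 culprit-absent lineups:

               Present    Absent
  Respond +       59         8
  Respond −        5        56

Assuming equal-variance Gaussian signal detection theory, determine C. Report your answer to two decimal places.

C = -0.13

H = 59/64 = 0.9219
FA = 8/64 = 0.1250
Φ⁻¹(H) = Φ⁻¹(0.9219) = 1.4180
Φ⁻¹(FA) = Φ⁻¹(0.1250) = -1.1503
c = −½·[z(H) + z(FA)] = −0.5 × (1.4180 + (-1.1503)) = -0.13385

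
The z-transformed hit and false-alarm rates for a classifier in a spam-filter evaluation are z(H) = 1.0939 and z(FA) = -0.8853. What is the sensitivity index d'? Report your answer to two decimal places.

d' = z(H) − z(FA) = 1.0939 − (-0.8853) = 1.9792

d' = 1.98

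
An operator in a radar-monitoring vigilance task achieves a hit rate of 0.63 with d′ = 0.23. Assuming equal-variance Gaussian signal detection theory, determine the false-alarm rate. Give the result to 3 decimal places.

z(hit rate) = z(0.63) = 0.3319
z(FA) = z(H) − d' = 0.3319 − 0.23 = 0.1019
false-alarm rate = Φ(0.1019) = 0.5406

false-alarm rate = 0.541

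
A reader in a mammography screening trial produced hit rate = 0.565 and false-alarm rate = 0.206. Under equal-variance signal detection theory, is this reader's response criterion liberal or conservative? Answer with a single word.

z(H) = 0.164, z(FA) = -0.820
c = −½·(z(H) + z(FA)) = 0.328
c > 0 → conservative criterion (biased toward responding “no”).

conservative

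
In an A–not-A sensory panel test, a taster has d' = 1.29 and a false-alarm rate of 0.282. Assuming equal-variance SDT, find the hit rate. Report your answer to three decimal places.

z(false-alarm rate) = z(0.282) = -0.5769
z(H) = z(FA) + d' = -0.5769 + 1.29 = 0.7131
hit rate = Φ(0.7131) = 0.7621

hit rate = 0.762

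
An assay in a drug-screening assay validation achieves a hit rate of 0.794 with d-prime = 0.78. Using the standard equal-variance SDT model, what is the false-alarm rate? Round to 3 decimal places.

z(hit rate) = z(0.794) = 0.8204
z(FA) = z(H) − d' = 0.8204 − 0.78 = 0.0404
false-alarm rate = Φ(0.0404) = 0.5161

false-alarm rate = 0.516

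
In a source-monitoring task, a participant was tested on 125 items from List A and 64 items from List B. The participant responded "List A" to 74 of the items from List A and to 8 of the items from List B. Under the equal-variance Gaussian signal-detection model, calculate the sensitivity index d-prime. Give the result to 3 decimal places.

d-prime = 1.383

H = 74/125 = 0.5920
FA = 8/64 = 0.1250
z(0.5920) = 0.2327, z(0.1250) = -1.1503
d' = z(H) − z(FA) = 0.2327 − (-1.1503) = 1.3830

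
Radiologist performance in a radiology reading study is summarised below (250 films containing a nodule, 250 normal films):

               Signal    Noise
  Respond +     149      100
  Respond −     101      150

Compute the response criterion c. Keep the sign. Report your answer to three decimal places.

H = 149/250 = 0.5960
FA = 100/250 = 0.4000
z(0.5960) = 0.2430, z(0.4000) = -0.2533
c = −½·[z(H) + z(FA)] = −0.5 × (0.2430 + (-0.2533)) = 0.00515
c > 0: the radiologist has a conservative response bias.

c = 0.005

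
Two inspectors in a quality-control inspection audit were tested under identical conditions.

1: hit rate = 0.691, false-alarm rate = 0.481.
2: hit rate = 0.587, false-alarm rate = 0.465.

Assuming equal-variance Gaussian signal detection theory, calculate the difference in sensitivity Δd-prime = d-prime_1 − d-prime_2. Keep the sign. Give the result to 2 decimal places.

Δd-prime = 0.24

1: z(0.691) = 0.499, z(0.481) = -0.048, d' = 0.547
2: z(0.587) = 0.220, z(0.465) = -0.088, d' = 0.308
Δd' = d'_1 − d'_2 = 0.547 − 0.308 = 0.239
1 has the higher sensitivity.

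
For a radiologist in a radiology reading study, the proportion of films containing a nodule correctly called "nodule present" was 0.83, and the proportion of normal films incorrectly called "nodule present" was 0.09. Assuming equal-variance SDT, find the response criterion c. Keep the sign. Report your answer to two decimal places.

z(0.83) = 0.9542, z(0.09) = -1.3408
c = −½·[z(H) + z(FA)] = −0.5 × (0.9542 + (-1.3408)) = 0.1933

c = 0.19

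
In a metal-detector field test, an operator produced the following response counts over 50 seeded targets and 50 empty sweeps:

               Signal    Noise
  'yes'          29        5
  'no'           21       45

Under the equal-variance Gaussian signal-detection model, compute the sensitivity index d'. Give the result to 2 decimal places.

H = 29/50 = 0.5800
FA = 5/50 = 0.1000
z(H) = z(0.5800) = 0.202
z(FA) = z(0.1000) = -1.282
d' = z(H) − z(FA) = 0.202 − (-1.282) = 1.484

d' = 1.48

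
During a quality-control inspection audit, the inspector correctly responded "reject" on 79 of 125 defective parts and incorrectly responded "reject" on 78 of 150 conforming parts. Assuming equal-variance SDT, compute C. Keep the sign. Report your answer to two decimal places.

C = -0.19

H = 79/125 = 0.6320
FA = 78/150 = 0.5200
Φ⁻¹(H) = 0.337
Φ⁻¹(FA) = 0.050
c = −½·[z(H) + z(FA)] = −0.5 × (0.337 + 0.050) = -0.1935
c < 0: the inspector has a liberal response bias.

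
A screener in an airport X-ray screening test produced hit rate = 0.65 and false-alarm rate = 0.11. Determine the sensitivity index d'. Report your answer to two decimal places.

d' = 1.61

Φ⁻¹(H) = Φ⁻¹(0.65) = 0.3853
Φ⁻¹(FA) = Φ⁻¹(0.11) = -1.2265
d' = z(H) − z(FA) = 0.3853 − (-1.2265) = 1.6118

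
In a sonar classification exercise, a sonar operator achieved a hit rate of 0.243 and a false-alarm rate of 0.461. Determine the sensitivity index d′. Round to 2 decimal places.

Φ⁻¹(H) = Φ⁻¹(0.243) = -0.697
Φ⁻¹(FA) = Φ⁻¹(0.461) = -0.098
d' = z(H) − z(FA) = -0.697 − (-0.098) = -0.599

d′ = -0.60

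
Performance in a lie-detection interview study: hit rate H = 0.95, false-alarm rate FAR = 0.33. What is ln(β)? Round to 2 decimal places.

ln β = -1.26

z(0.95) = 1.645, z(0.33) = -0.440
ln β = −½·[z(H)² − z(FA)²] = −0.5 × (2.706 − 0.194) = -1.256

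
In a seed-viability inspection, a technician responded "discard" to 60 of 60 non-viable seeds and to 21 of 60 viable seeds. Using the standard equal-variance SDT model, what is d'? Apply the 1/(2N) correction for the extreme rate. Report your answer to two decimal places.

d' = 2.78

The hit rate is 60/60 = 1, so apply the 1/(2N) correction: H → 1 − 1/(2·60) = 0.99167.
z(H) = z(0.99167) = 2.394
z(FA) = z(0.35000) = -0.385
d' = 2.394 − (-0.385) = 2.779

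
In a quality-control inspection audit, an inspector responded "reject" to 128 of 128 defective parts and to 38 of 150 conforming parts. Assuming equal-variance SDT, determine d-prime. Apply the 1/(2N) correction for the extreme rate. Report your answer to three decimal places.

The hit rate is 128/128 = 1, so apply the 1/(2N) correction: H → 1 − 1/(2·128) = 0.99609.
z(H) = z(0.99609) = 2.6597
z(FA) = z(0.25333) = -0.6640
d' = 2.6597 − (-0.6640) = 3.3237

d-prime = 3.324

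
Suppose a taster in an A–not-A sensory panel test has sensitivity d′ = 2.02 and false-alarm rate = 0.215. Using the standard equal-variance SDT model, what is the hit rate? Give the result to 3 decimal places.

hit rate = 0.891

z(false-alarm rate) = z(0.215) = -0.7892
z(H) = z(FA) + d' = -0.7892 + 2.02 = 1.2308
hit rate = Φ(1.2308) = 0.8908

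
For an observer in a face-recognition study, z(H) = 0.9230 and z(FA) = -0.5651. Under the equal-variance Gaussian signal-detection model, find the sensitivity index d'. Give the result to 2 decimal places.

d' = z(H) − z(FA) = 0.9230 − (-0.5651) = 1.4881

d' = 1.49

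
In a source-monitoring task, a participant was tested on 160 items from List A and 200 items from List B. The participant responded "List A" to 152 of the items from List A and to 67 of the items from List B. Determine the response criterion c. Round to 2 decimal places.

H = 152/160 = 0.9500
FA = 67/200 = 0.3350
Φ⁻¹(H) = 1.6449
Φ⁻¹(FA) = -0.4261
c = −½·[z(H) + z(FA)] = −0.5 × (1.6449 + (-0.4261)) = -0.6094

c = -0.61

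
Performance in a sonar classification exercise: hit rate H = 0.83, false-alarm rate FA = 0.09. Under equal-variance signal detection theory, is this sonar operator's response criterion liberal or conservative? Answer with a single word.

z(H) = 0.954, z(FA) = -1.341
c = −½·(z(H) + z(FA)) = 0.1935
c > 0 → conservative criterion (biased toward responding “no”).

conservative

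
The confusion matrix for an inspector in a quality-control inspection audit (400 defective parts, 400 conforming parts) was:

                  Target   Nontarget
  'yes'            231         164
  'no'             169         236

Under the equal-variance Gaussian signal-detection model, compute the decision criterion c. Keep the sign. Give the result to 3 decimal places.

c = 0.016

H = 231/400 = 0.5775
FA = 164/400 = 0.4100
z(0.5775) = 0.1955, z(0.4100) = -0.2275
c = −½·[z(H) + z(FA)] = −0.5 × (0.1955 + (-0.2275)) = 0.0160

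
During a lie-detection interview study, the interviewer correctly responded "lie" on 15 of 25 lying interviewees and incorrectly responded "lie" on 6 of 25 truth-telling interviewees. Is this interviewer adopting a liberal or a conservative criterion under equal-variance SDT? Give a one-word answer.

z(H) = 0.253, z(FA) = -0.706
c = −½·(z(H) + z(FA)) = 0.2265
c > 0 → conservative criterion (biased toward responding “no”).

conservative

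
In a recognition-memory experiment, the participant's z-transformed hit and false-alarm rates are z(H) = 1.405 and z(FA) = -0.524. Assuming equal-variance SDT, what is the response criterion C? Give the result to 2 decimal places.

C = -0.44

c = −½·[z(H) + z(FA)] = −½·(1.405 + (-0.524)) = -0.4405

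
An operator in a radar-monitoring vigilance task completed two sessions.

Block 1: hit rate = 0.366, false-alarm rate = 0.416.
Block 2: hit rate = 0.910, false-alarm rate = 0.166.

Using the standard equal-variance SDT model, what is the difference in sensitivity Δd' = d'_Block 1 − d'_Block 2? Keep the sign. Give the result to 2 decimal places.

Δd' = -2.44

Block 1: z(0.366) = -0.342, z(0.416) = -0.212, d' = -0.130
Block 2: z(0.910) = 1.341, z(0.166) = -0.970, d' = 2.311
Δd' = d'_Block 1 − d'_Block 2 = -0.130 − 2.311 = -2.441
Block 2 has the higher sensitivity.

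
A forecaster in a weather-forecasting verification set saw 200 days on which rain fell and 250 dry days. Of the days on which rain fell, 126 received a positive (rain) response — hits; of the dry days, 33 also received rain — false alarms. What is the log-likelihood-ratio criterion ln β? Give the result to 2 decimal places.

ln β = 0.57

H = 126/200 = 0.6300
FA = 33/250 = 0.1320
z(H) = z(0.6300) = 0.332
z(FA) = z(0.1320) = -1.117
ln β = −½·[z(H)² − z(FA)²] = −0.5 × (0.110 − 1.248) = 0.569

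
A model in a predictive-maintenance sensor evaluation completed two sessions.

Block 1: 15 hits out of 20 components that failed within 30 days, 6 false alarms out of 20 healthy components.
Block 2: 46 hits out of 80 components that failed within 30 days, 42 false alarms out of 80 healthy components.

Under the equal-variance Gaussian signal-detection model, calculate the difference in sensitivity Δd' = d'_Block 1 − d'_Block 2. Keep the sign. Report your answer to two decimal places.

Block 1: z(0.7500) = 0.674, z(0.3000) = -0.524, d' = 1.198
Block 2: z(0.5750) = 0.189, z(0.5250) = 0.063, d' = 0.126
Δd' = d'_Block 1 − d'_Block 2 = 1.198 − 0.126 = 1.072
Block 1 has the higher sensitivity.

Δd' = 1.07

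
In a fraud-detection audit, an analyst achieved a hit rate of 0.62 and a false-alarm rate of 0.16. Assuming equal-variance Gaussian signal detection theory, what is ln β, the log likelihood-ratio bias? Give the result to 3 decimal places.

ln β = 0.448

z(H) = z(0.62) = 0.3055
z(FA) = z(0.16) = -0.9945
ln β = −½·[z(H)² − z(FA)²] = −0.5 × (0.0933 − 0.9890) = 0.44785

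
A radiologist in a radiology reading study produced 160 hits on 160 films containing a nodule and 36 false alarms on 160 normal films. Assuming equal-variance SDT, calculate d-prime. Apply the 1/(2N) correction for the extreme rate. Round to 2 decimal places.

d-prime = 3.49

The hit rate is 160/160 = 1, so apply the 1/(2N) correction: H → 1 − 1/(2·160) = 0.99687.
z(H) = z(0.99687) = 2.734
z(FA) = z(0.22500) = -0.755
d' = 2.734 − (-0.755) = 3.489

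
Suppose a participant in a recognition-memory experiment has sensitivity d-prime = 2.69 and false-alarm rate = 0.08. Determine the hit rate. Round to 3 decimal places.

z(false-alarm rate) = z(0.08) = -1.4051
z(H) = z(FA) + d' = -1.4051 + 2.69 = 1.2849
hit rate = Φ(1.2849) = 0.9006

hit rate = 0.901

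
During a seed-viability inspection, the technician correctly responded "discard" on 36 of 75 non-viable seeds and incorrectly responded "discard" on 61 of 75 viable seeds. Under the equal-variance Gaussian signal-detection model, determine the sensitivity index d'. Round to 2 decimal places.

H = 36/75 = 0.4800
FA = 61/75 = 0.8133
z(0.4800) = -0.050, z(0.8133) = 0.890
d' = z(H) − z(FA) = -0.050 − 0.890 = -0.940

d' = -0.94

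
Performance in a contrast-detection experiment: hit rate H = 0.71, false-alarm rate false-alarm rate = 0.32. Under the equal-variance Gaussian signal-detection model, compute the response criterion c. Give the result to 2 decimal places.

c = -0.04

z(H) = z(0.71) = 0.553
z(FA) = z(0.32) = -0.468
c = −½·[z(H) + z(FA)] = −0.5 × (0.553 + (-0.468)) = -0.0425
c < 0: the observer has a liberal response bias.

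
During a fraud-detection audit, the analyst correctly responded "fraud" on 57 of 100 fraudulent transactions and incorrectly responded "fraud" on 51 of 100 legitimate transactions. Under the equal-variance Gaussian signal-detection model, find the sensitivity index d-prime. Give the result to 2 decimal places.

d-prime = 0.15

H = 57/100 = 0.5700
FA = 51/100 = 0.5100
z(H) = z(0.5700) = 0.1764
z(FA) = z(0.5100) = 0.0251
d' = z(H) − z(FA) = 0.1764 − 0.0251 = 0.1513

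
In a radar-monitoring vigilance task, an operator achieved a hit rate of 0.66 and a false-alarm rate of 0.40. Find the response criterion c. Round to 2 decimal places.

c = -0.08

z(H) = z(0.66) = 0.412
z(FA) = z(0.40) = -0.253
c = −½·[z(H) + z(FA)] = −0.5 × (0.412 + (-0.253)) = -0.0795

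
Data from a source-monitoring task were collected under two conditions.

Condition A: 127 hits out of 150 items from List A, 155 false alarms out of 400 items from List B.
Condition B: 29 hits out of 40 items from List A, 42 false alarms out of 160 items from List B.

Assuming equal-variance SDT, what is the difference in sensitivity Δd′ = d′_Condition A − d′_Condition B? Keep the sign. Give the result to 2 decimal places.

Condition A: z(0.8467) = 1.022, z(0.3875) = -0.286, d' = 1.308
Condition B: z(0.7250) = 0.598, z(0.2625) = -0.636, d' = 1.234
Δd' = d'_Condition A − d'_Condition B = 1.308 − 1.234 = 0.074
Condition A has the higher sensitivity.

Δd′ = 0.07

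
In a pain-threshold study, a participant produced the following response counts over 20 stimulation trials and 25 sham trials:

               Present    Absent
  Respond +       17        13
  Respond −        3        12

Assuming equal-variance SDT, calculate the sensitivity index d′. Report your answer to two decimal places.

d′ = 0.99

H = 17/20 = 0.8500
FA = 13/25 = 0.5200
z(H) = z(0.8500) = 1.0364
z(FA) = z(0.5200) = 0.0502
d' = z(H) − z(FA) = 1.0364 − 0.0502 = 0.9862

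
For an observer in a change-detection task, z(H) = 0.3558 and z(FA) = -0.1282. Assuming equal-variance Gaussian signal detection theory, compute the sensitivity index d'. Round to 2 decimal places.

d' = 0.48

d' = z(H) − z(FA) = 0.3558 − (-0.1282) = 0.4840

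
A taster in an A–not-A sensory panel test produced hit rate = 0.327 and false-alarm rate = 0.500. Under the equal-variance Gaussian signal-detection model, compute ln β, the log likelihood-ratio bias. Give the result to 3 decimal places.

z(H) = z(0.327) = -0.4482
z(FA) = z(0.500) = 0.0000
ln β = −½·[z(H)² − z(FA)²] = −0.5 × (0.2009 − 0.0000) = -0.10045

ln β = -0.100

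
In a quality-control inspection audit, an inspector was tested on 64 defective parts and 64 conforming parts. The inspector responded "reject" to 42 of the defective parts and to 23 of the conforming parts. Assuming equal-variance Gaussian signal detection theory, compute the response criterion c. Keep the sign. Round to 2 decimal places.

c = -0.02

H = 42/64 = 0.6562
FA = 23/64 = 0.3594
Φ⁻¹(H) = Φ⁻¹(0.6562) = 0.4021
Φ⁻¹(FA) = Φ⁻¹(0.3594) = -0.3601
c = −½·[z(H) + z(FA)] = −0.5 × (0.4021 + (-0.3601)) = -0.0210
c < 0: the inspector has a liberal response bias.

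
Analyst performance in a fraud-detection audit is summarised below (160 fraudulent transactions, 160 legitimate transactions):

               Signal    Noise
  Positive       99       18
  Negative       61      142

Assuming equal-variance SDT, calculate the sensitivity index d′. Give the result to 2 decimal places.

H = 99/160 = 0.6188
FA = 18/160 = 0.1125
z(H) = 0.3023
z(FA) = -1.2133
d' = z(H) − z(FA) = 0.3023 − (-1.2133) = 1.5156

d′ = 1.52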